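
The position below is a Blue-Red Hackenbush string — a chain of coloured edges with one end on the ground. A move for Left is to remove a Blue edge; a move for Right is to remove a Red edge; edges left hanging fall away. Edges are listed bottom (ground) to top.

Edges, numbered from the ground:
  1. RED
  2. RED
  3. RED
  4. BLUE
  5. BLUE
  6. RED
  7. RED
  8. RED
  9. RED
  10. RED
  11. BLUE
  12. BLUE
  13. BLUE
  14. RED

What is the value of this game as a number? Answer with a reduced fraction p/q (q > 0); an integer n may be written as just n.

Prefix values for RED RED RED BLUE BLUE RED RED RED RED RED BLUE BLUE BLUE RED via {L|R} + simplicity:
val(R) = {  | 0 } gives -1
val(RR) = {  | -1; 0 } gives -2
val(RRR) = {  | -2; -1; 0 } gives -3
val(RRRB) = { -3 | -2; -1; 0 } gives -5/2
val(RRRBB) = { -3; -5/2 | -2; -1; 0 } gives -9/4
val(RRRBBR) = { -3; -5/2 | -9/4; -2; -1; 0 } gives -19/8
val(RRRBBRR) = { -3; -5/2 | -19/8; -9/4; -2; -1; 0 } gives -39/16
val(RRRBBRRR) = { -3; -5/2 | -39/16; -19/8; -9/4; -2; -1; 0 } gives -79/32
val(RRRBBRRRR) = { -3; -5/2 | -79/32; -39/16; -19/8; -9/4; -2; -1; 0 } gives -159/64
val(RRRBBRRRRR) = { -3; -5/2 | -159/64; -79/32; -39/16; -19/8; -9/4; -2; -1; 0 } gives -319/128
val(RRRBBRRRRRB) = { -3; -5/2; -319/128 | -159/64; -79/32; -39/16; -19/8; -9/4; -2; -1; 0 } gives -637/256
val(RRRBBRRRRRBB) = { -3; -5/2; -319/128; -637/256 | -159/64; -79/32; -39/16; -19/8; -9/4; -2; -1; 0 } gives -1273/512
val(RRRBBRRRRRBBB) = { -3; -5/2; -319/128; -637/256; -1273/512 | -159/64; -79/32; -39/16; -19/8; -9/4; -2; -1; 0 } gives -2545/1024
val(RRRBBRRRRRBBBR) = { -3; -5/2; -319/128; -637/256; -1273/512 | -2545/1024; -159/64; -79/32; -39/16; -19/8; -9/4; -2; -1; 0 } gives -5091/2048

-5091/2048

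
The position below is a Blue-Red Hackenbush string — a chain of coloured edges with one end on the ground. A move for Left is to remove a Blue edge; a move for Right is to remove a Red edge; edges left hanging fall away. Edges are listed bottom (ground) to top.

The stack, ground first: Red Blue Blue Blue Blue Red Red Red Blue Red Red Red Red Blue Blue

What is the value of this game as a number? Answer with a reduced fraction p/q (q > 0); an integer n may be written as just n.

Recurse on prefixes of the 15-edge string Red Blue Blue Blue Blue Red Red Red Blue Red Red Red Red Blue Blue:
edge 1 of 15 (Red): {  | 0 } → -1
edge 2 of 15 (Blue): { -1 | 0 } → -1/2
edge 3 of 15 (Blue): { -1 -1/2 | 0 } → -1/4
edge 4 of 15 (Blue): { -1 -1/2 -1/4 | 0 } → -1/8
edge 5 of 15 (Blue): { -1 -1/2 -1/4 -1/8 | 0 } → -1/16
edge 6 of 15 (Red): { -1 -1/2 -1/4 -1/8 | -1/16 0 } → -3/32
edge 7 of 15 (Red): { -1 -1/2 -1/4 -1/8 | -3/32 -1/16 0 } → -7/64
edge 8 of 15 (Red): { -1 -1/2 -1/4 -1/8 | -7/64 -3/32 -1/16 0 } → -15/128
edge 9 of 15 (Blue): { -1 -1/2 -1/4 -1/8 -15/128 | -7/64 -3/32 -1/16 0 } → -29/256
edge 10 of 15 (Red): { -1 -1/2 -1/4 -1/8 -15/128 | -29/256 -7/64 -3/32 -1/16 0 } → -59/512
edge 11 of 15 (Red): { -1 -1/2 -1/4 -1/8 -15/128 | -59/512 -29/256 -7/64 -3/32 -1/16 0 } → -119/1024
edge 12 of 15 (Red): { -1 -1/2 -1/4 -1/8 -15/128 | -119/1024 -59/512 -29/256 -7/64 -3/32 -1/16 0 } → -239/2048
edge 13 of 15 (Red): { -1 -1/2 -1/4 -1/8 -15/128 | -239/2048 -119/1024 -59/512 -29/256 -7/64 -3/32 -1/16 0 } → -479/4096
edge 14 of 15 (Blue): { -1 -1/2 -1/4 -1/8 -15/128 -479/4096 | -239/2048 -119/1024 -59/512 -29/256 -7/64 -3/32 -1/16 0 } → -957/8192
edge 15 of 15 (Blue): { -1 -1/2 -1/4 -1/8 -15/128 -479/4096 -957/8192 | -239/2048 -119/1024 -59/512 -29/256 -7/64 -3/32 -1/16 0 } → -1913/16384

-1913/16384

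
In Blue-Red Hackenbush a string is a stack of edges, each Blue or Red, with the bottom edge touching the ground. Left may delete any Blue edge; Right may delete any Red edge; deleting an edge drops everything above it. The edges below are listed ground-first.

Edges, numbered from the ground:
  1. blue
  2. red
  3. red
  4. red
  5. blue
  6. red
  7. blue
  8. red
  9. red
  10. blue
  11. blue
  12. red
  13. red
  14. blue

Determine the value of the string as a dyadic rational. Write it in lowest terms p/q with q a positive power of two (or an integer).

1331/8192

Build g(s[:k]) for k = 1..14, string s = blue red red red blue red blue red red blue blue red red blue.
edge 1 of 14 (blue): { 0 | (no moves) } -> 1
edge 2 of 14 (red): { 0 | 1 } -> 1/2
edge 3 of 14 (red): { 0 | 1/2,1 } -> 1/4
edge 4 of 14 (red): { 0 | 1/4,1/2,1 } -> 1/8
edge 5 of 14 (blue): { 0,1/8 | 1/4,1/2,1 } -> 3/16
edge 6 of 14 (red): { 0,1/8 | 3/16,1/4,1/2,1 } -> 5/32
edge 7 of 14 (blue): { 0,1/8,5/32 | 3/16,1/4,1/2,1 } -> 11/64
edge 8 of 14 (red): { 0,1/8,5/32 | 11/64,3/16,1/4,1/2,1 } -> 21/128
edge 9 of 14 (red): { 0,1/8,5/32 | 21/128,11/64,3/16,1/4,1/2,1 } -> 41/256
edge 10 of 14 (blue): { 0,1/8,5/32,41/256 | 21/128,11/64,3/16,1/4,1/2,1 } -> 83/512
edge 11 of 14 (blue): { 0,1/8,5/32,41/256,83/512 | 21/128,11/64,3/16,1/4,1/2,1 } -> 167/1024
edge 12 of 14 (red): { 0,1/8,5/32,41/256,83/512 | 167/1024,21/128,11/64,3/16,1/4,1/2,1 } -> 333/2048
edge 13 of 14 (red): { 0,1/8,5/32,41/256,83/512 | 333/2048,167/1024,21/128,11/64,3/16,1/4,1/2,1 } -> 665/4096
edge 14 of 14 (blue): { 0,1/8,5/32,41/256,83/512,665/4096 | 333/2048,167/1024,21/128,11/64,3/16,1/4,1/2,1 } -> 1331/8192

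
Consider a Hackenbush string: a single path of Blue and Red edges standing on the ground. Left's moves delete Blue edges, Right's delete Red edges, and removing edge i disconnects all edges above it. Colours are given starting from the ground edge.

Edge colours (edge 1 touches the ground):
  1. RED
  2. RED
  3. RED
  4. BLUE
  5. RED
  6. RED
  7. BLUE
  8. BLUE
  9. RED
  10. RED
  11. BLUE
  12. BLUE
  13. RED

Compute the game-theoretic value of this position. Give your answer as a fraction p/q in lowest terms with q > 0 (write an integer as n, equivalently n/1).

-2867/1024

g_1 [R]  L=[·]  R=[0]  → -1
g_2 [RR]  L=[·]  R=[-1,0]  → -2
g_3 [RRR]  L=[·]  R=[-2,-1,0]  → -3
g_4 [RRRB]  L=[-3]  R=[-2,-1,0]  → -5/2
g_5 [RRRBR]  L=[-3]  R=[-5/2,-2,-1,0]  → -11/4
g_6 [RRRBRR]  L=[-3]  R=[-11/4,-5/2,-2,-1,0]  → -23/8
g_7 [RRRBRRB]  L=[-3,-23/8]  R=[-11/4,-5/2,-2,-1,0]  → -45/16
g_8 [RRRBRRBB]  L=[-3,-23/8,-45/16]  R=[-11/4,-5/2,-2,-1,0]  → -89/32
g_9 [RRRBRRBBR]  L=[-3,-23/8,-45/16]  R=[-89/32,-11/4,-5/2,-2,-1,0]  → -179/64
g_10 [RRRBRRBBRR]  L=[-3,-23/8,-45/16]  R=[-179/64,-89/32,-11/4,-5/2,-2,-1,0]  → -359/128
g_11 [RRRBRRBBRRB]  L=[-3,-23/8,-45/16,-359/128]  R=[-179/64,-89/32,-11/4,-5/2,-2,-1,0]  → -717/256
g_12 [RRRBRRBBRRBB]  L=[-3,-23/8,-45/16,-359/128,-717/256]  R=[-179/64,-89/32,-11/4,-5/2,-2,-1,0]  → -1433/512
g_13 [RRRBRRBBRRBBR]  L=[-3,-23/8,-45/16,-359/128,-717/256]  R=[-1433/512,-179/64,-89/32,-11/4,-5/2,-2,-1,0]  → -2867/1024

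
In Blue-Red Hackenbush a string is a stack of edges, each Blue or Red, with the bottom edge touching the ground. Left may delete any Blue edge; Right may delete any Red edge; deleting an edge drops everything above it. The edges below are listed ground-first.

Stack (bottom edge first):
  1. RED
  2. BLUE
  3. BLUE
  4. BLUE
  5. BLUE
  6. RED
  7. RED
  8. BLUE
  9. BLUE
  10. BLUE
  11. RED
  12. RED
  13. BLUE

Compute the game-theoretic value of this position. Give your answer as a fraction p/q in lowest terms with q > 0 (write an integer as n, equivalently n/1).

-397/4096

Build G(s[:k]) for k = 1..13, string s = RED BLUE BLUE BLUE BLUE RED RED BLUE BLUE BLUE RED RED BLUE.
step 1: add RED to get R; options L={ none } R={ 0 } => -1
step 2: add BLUE to get RB; options L={ -1 } R={ 0 } => -1/2
step 3: add BLUE to get RBB; options L={ -1, -1/2 } R={ 0 } => -1/4
step 4: add BLUE to get RBBB; options L={ -1, -1/2, -1/4 } R={ 0 } => -1/8
step 5: add BLUE to get RBBBB; options L={ -1, -1/2, -1/4, -1/8 } R={ 0 } => -1/16
step 6: add RED to get RBBBBR; options L={ -1, -1/2, -1/4, -1/8 } R={ -1/16, 0 } => -3/32
step 7: add RED to get RBBBBRR; options L={ -1, -1/2, -1/4, -1/8 } R={ -3/32, -1/16, 0 } => -7/64
step 8: add BLUE to get RBBBBRRB; options L={ -1, -1/2, -1/4, -1/8, -7/64 } R={ -3/32, -1/16, 0 } => -13/128
step 9: add BLUE to get RBBBBRRBB; options L={ -1, -1/2, -1/4, -1/8, -7/64, -13/128 } R={ -3/32, -1/16, 0 } => -25/256
step 10: add BLUE to get RBBBBRRBBB; options L={ -1, -1/2, -1/4, -1/8, -7/64, -13/128, -25/256 } R={ -3/32, -1/16, 0 } => -49/512
step 11: add RED to get RBBBBRRBBBR; options L={ -1, -1/2, -1/4, -1/8, -7/64, -13/128, -25/256 } R={ -49/512, -3/32, -1/16, 0 } => -99/1024
step 12: add RED to get RBBBBRRBBBRR; options L={ -1, -1/2, -1/4, -1/8, -7/64, -13/128, -25/256 } R={ -99/1024, -49/512, -3/32, -1/16, 0 } => -199/2048
step 13: add BLUE to get RBBBBRRBBBRRB; options L={ -1, -1/2, -1/4, -1/8, -7/64, -13/128, -25/256, -199/2048 } R={ -99/1024, -49/512, -3/32, -1/16, 0 } => -397/4096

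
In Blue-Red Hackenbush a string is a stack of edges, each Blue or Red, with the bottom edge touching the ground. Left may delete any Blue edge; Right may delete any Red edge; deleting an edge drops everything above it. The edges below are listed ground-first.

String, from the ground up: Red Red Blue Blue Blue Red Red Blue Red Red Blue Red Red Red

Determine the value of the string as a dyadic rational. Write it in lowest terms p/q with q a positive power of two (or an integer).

Build G(s[:k]) for k = 1..14, string s = Red Red Blue Blue Blue Red Red Blue Red Red Blue Red Red Red.
step 1: add Red to get R; options L={ (no moves) } R={ 0 } => -1
step 2: add Red to get RR; options L={ (no moves) } R={ -1; 0 } => -2
step 3: add Blue to get RRB; options L={ -2 } R={ -1; 0 } => -3/2
step 4: add Blue to get RRBB; options L={ -2; -3/2 } R={ -1; 0 } => -5/4
step 5: add Blue to get RRBBB; options L={ -2; -3/2; -5/4 } R={ -1; 0 } => -9/8
step 6: add Red to get RRBBBR; options L={ -2; -3/2; -5/4 } R={ -9/8; -1; 0 } => -19/16
step 7: add Red to get RRBBBRR; options L={ -2; -3/2; -5/4 } R={ -19/16; -9/8; -1; 0 } => -39/32
step 8: add Blue to get RRBBBRRB; options L={ -2; -3/2; -5/4; -39/32 } R={ -19/16; -9/8; -1; 0 } => -77/64
step 9: add Red to get RRBBBRRBR; options L={ -2; -3/2; -5/4; -39/32 } R={ -77/64; -19/16; -9/8; -1; 0 } => -155/128
step 10: add Red to get RRBBBRRBRR; options L={ -2; -3/2; -5/4; -39/32 } R={ -155/128; -77/64; -19/16; -9/8; -1; 0 } => -311/256
step 11: add Blue to get RRBBBRRBRRB; options L={ -2; -3/2; -5/4; -39/32; -311/256 } R={ -155/128; -77/64; -19/16; -9/8; -1; 0 } => -621/512
step 12: add Red to get RRBBBRRBRRBR; options L={ -2; -3/2; -5/4; -39/32; -311/256 } R={ -621/512; -155/128; -77/64; -19/16; -9/8; -1; 0 } => -1243/1024
step 13: add Red to get RRBBBRRBRRBRR; options L={ -2; -3/2; -5/4; -39/32; -311/256 } R={ -1243/1024; -621/512; -155/128; -77/64; -19/16; -9/8; -1; 0 } => -2487/2048
step 14: add Red to get RRBBBRRBRRBRRR; options L={ -2; -3/2; -5/4; -39/32; -311/256 } R={ -2487/2048; -1243/1024; -621/512; -155/128; -77/64; -19/16; -9/8; -1; 0 } => -4975/4096

-4975/4096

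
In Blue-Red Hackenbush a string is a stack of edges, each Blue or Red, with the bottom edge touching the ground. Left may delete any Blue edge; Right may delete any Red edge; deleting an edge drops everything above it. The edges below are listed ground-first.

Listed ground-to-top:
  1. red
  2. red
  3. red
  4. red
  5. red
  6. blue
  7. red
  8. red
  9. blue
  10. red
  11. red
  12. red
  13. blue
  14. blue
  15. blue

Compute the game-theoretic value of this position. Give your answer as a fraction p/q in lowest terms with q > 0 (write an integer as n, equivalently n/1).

Build val(s[:k]) for k = 1..15, string s = red red red red red blue red red blue red red red blue blue blue.
edge 1 of 15 (red): { ∅ | 0 } — -1
edge 2 of 15 (red): { ∅ | -1 0 } — -2
edge 3 of 15 (red): { ∅ | -2 -1 0 } — -3
edge 4 of 15 (red): { ∅ | -3 -2 -1 0 } — -4
edge 5 of 15 (red): { ∅ | -4 -3 -2 -1 0 } — -5
edge 6 of 15 (blue): { -5 | -4 -3 -2 -1 0 } — -9/2
edge 7 of 15 (red): { -5 | -9/2 -4 -3 -2 -1 0 } — -19/4
edge 8 of 15 (red): { -5 | -19/4 -9/2 -4 -3 -2 -1 0 } — -39/8
edge 9 of 15 (blue): { -5 -39/8 | -19/4 -9/2 -4 -3 -2 -1 0 } — -77/16
edge 10 of 15 (red): { -5 -39/8 | -77/16 -19/4 -9/2 -4 -3 -2 -1 0 } — -155/32
edge 11 of 15 (red): { -5 -39/8 | -155/32 -77/16 -19/4 -9/2 -4 -3 -2 -1 0 } — -311/64
edge 12 of 15 (red): { -5 -39/8 | -311/64 -155/32 -77/16 -19/4 -9/2 -4 -3 -2 -1 0 } — -623/128
edge 13 of 15 (blue): { -5 -39/8 -623/128 | -311/64 -155/32 -77/16 -19/4 -9/2 -4 -3 -2 -1 0 } — -1245/256
edge 14 of 15 (blue): { -5 -39/8 -623/128 -1245/256 | -311/64 -155/32 -77/16 -19/4 -9/2 -4 -3 -2 -1 0 } — -2489/512
edge 15 of 15 (blue): { -5 -39/8 -623/128 -1245/256 -2489/512 | -311/64 -155/32 -77/16 -19/4 -9/2 -4 -3 -2 -1 0 } — -4977/1024

-4977/1024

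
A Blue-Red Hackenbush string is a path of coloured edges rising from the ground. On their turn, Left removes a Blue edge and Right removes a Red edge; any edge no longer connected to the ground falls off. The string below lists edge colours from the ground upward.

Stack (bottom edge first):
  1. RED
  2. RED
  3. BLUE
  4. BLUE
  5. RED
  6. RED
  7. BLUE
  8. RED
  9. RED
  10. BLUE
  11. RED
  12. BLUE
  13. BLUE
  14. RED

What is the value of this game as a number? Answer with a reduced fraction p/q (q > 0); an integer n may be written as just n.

G(R) = { · | 0 } → -1
G(RR) = { · | -1 0 } → -2
G(RRB) = { -2 | -1 0 } → -3/2
G(RRBB) = { -2 -3/2 | -1 0 } → -5/4
G(RRBBR) = { -2 -3/2 | -5/4 -1 0 } → -11/8
G(RRBBRR) = { -2 -3/2 | -11/8 -5/4 -1 0 } → -23/16
G(RRBBRRB) = { -2 -3/2 -23/16 | -11/8 -5/4 -1 0 } → -45/32
G(RRBBRRBR) = { -2 -3/2 -23/16 | -45/32 -11/8 -5/4 -1 0 } → -91/64
G(RRBBRRBRR) = { -2 -3/2 -23/16 | -91/64 -45/32 -11/8 -5/4 -1 0 } → -183/128
G(RRBBRRBRRB) = { -2 -3/2 -23/16 -183/128 | -91/64 -45/32 -11/8 -5/4 -1 0 } → -365/256
G(RRBBRRBRRBR) = { -2 -3/2 -23/16 -183/128 | -365/256 -91/64 -45/32 -11/8 -5/4 -1 0 } → -731/512
G(RRBBRRBRRBRB) = { -2 -3/2 -23/16 -183/128 -731/512 | -365/256 -91/64 -45/32 -11/8 -5/4 -1 0 } → -1461/1024
G(RRBBRRBRRBRBB) = { -2 -3/2 -23/16 -183/128 -731/512 -1461/1024 | -365/256 -91/64 -45/32 -11/8 -5/4 -1 0 } → -2921/2048
G(RRBBRRBRRBRBBR) = { -2 -3/2 -23/16 -183/128 -731/512 -1461/1024 | -2921/2048 -365/256 -91/64 -45/32 -11/8 -5/4 -1 0 } → -5843/4096

-5843/4096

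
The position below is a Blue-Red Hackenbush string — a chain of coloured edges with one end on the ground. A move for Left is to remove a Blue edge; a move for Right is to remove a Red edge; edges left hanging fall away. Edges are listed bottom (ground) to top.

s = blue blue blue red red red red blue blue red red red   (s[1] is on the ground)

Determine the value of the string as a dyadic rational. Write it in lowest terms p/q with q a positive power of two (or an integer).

1073/512

1 of 12 · b · max L 0 · min R +∞ → 1
2 of 12 · bb · max L 1 · min R +∞ → 2
3 of 12 · bbb · max L 2 · min R +∞ → 3
4 of 12 · bbbr · max L 2 · min R 3 → 5/2
5 of 12 · bbbrr · max L 2 · min R 5/2 → 9/4
6 of 12 · bbbrrr · max L 2 · min R 9/4 → 17/8
7 of 12 · bbbrrrr · max L 2 · min R 17/8 → 33/16
8 of 12 · bbbrrrrb · max L 33/16 · min R 17/8 → 67/32
9 of 12 · bbbrrrrbb · max L 67/32 · min R 17/8 → 135/64
10 of 12 · bbbrrrrbbr · max L 67/32 · min R 135/64 → 269/128
11 of 12 · bbbrrrrbbrr · max L 67/32 · min R 269/128 → 537/256
12 of 12 · bbbrrrrbbrrr · max L 67/32 · min R 537/256 → 1073/512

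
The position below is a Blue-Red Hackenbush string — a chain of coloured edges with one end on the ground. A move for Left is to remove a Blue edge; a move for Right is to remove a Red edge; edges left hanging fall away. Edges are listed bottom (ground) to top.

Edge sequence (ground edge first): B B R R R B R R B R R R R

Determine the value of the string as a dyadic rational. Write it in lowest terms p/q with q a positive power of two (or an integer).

2337/2048

val(B) = { 0 | (no moves) } ⇒ 1
val(BB) = { 0,1 | (no moves) } ⇒ 2
val(BBR) = { 0,1 | 2 } ⇒ 3/2
val(BBRR) = { 0,1 | 3/2,2 } ⇒ 5/4
val(BBRRR) = { 0,1 | 5/4,3/2,2 } ⇒ 9/8
val(BBRRRB) = { 0,1,9/8 | 5/4,3/2,2 } ⇒ 19/16
val(BBRRRBR) = { 0,1,9/8 | 19/16,5/4,3/2,2 } ⇒ 37/32
val(BBRRRBRR) = { 0,1,9/8 | 37/32,19/16,5/4,3/2,2 } ⇒ 73/64
val(BBRRRBRRB) = { 0,1,9/8,73/64 | 37/32,19/16,5/4,3/2,2 } ⇒ 147/128
val(BBRRRBRRBR) = { 0,1,9/8,73/64 | 147/128,37/32,19/16,5/4,3/2,2 } ⇒ 293/256
val(BBRRRBRRBRR) = { 0,1,9/8,73/64 | 293/256,147/128,37/32,19/16,5/4,3/2,2 } ⇒ 585/512
val(BBRRRBRRBRRR) = { 0,1,9/8,73/64 | 585/512,293/256,147/128,37/32,19/16,5/4,3/2,2 } ⇒ 1169/1024
val(BBRRRBRRBRRRR) = { 0,1,9/8,73/64 | 1169/1024,585/512,293/256,147/128,37/32,19/16,5/4,3/2,2 } ⇒ 2337/2048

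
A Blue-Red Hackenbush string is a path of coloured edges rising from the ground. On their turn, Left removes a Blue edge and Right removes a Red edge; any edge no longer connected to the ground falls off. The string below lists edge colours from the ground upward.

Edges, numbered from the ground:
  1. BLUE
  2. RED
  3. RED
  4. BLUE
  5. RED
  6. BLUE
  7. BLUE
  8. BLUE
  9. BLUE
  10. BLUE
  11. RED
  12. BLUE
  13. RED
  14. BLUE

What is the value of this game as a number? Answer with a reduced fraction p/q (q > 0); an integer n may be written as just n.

Build g(s[:k]) for k = 1..14, string s = BLUE RED RED BLUE RED BLUE BLUE BLUE BLUE BLUE RED BLUE RED BLUE.
B: Left { 0 }, Right { (no moves) } so simplest 1
BR: Left { 0 }, Right { 1 } so simplest 1/2
BRR: Left { 0 }, Right { 1/2 1 } so simplest 1/4
BRRB: Left { 0 1/4 }, Right { 1/2 1 } so simplest 3/8
BRRBR: Left { 0 1/4 }, Right { 3/8 1/2 1 } so simplest 5/16
BRRBRB: Left { 0 1/4 5/16 }, Right { 3/8 1/2 1 } so simplest 11/32
BRRBRBB: Left { 0 1/4 5/16 11/32 }, Right { 3/8 1/2 1 } so simplest 23/64
BRRBRBBB: Left { 0 1/4 5/16 11/32 23/64 }, Right { 3/8 1/2 1 } so simplest 47/128
BRRBRBBBB: Left { 0 1/4 5/16 11/32 23/64 47/128 }, Right { 3/8 1/2 1 } so simplest 95/256
BRRBRBBBBB: Left { 0 1/4 5/16 11/32 23/64 47/128 95/256 }, Right { 3/8 1/2 1 } so simplest 191/512
BRRBRBBBBBR: Left { 0 1/4 5/16 11/32 23/64 47/128 95/256 }, Right { 191/512 3/8 1/2 1 } so simplest 381/1024
BRRBRBBBBBRB: Left { 0 1/4 5/16 11/32 23/64 47/128 95/256 381/1024 }, Right { 191/512 3/8 1/2 1 } so simplest 763/2048
BRRBRBBBBBRBR: Left { 0 1/4 5/16 11/32 23/64 47/128 95/256 381/1024 }, Right { 763/2048 191/512 3/8 1/2 1 } so simplest 1525/4096
BRRBRBBBBBRBRB: Left { 0 1/4 5/16 11/32 23/64 47/128 95/256 381/1024 1525/4096 }, Right { 763/2048 191/512 3/8 1/2 1 } so simplest 3051/8192

3051/8192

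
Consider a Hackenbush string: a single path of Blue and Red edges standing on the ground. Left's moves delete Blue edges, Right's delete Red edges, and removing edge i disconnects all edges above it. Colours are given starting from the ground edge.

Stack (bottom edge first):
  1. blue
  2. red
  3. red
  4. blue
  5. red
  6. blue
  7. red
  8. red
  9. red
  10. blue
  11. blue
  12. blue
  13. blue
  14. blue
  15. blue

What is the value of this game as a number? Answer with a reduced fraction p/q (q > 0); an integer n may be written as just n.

1 of 15 · b · max L 0 · min R +∞ → 1
2 of 15 · br · max L 0 · min R 1 → 1/2
3 of 15 · brr · max L 0 · min R 1/2 → 1/4
4 of 15 · brrb · max L 1/4 · min R 1/2 → 3/8
5 of 15 · brrbr · max L 1/4 · min R 3/8 → 5/16
6 of 15 · brrbrb · max L 5/16 · min R 3/8 → 11/32
7 of 15 · brrbrbr · max L 5/16 · min R 11/32 → 21/64
8 of 15 · brrbrbrr · max L 5/16 · min R 21/64 → 41/128
9 of 15 · brrbrbrrr · max L 5/16 · min R 41/128 → 81/256
10 of 15 · brrbrbrrrb · max L 81/256 · min R 41/128 → 163/512
11 of 15 · brrbrbrrrbb · max L 163/512 · min R 41/128 → 327/1024
12 of 15 · brrbrbrrrbbb · max L 327/1024 · min R 41/128 → 655/2048
13 of 15 · brrbrbrrrbbbb · max L 655/2048 · min R 41/128 → 1311/4096
14 of 15 · brrbrbrrrbbbbb · max L 1311/4096 · min R 41/128 → 2623/8192
15 of 15 · brrbrbrrrbbbbbb · max L 2623/8192 · min R 41/128 → 5247/16384

5247/16384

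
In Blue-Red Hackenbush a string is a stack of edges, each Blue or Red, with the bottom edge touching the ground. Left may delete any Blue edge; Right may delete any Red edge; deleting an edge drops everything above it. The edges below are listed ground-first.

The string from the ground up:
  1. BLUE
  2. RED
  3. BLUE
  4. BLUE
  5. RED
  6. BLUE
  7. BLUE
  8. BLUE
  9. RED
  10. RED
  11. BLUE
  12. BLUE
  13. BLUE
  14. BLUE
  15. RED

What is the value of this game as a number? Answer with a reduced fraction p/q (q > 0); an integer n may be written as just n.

14141/16384

Recurse on prefixes of the 15-edge string BLUE RED BLUE BLUE RED BLUE BLUE BLUE RED RED BLUE BLUE BLUE BLUE RED:
step 1: add BLUE to get B; options L={ 0 } R={ none } = 1
step 2: add RED to get BR; options L={ 0 } R={ 1 } = 1/2
step 3: add BLUE to get BRB; options L={ 0 1/2 } R={ 1 } = 3/4
step 4: add BLUE to get BRBB; options L={ 0 1/2 3/4 } R={ 1 } = 7/8
step 5: add RED to get BRBBR; options L={ 0 1/2 3/4 } R={ 7/8 1 } = 13/16
step 6: add BLUE to get BRBBRB; options L={ 0 1/2 3/4 13/16 } R={ 7/8 1 } = 27/32
step 7: add BLUE to get BRBBRBB; options L={ 0 1/2 3/4 13/16 27/32 } R={ 7/8 1 } = 55/64
step 8: add BLUE to get BRBBRBBB; options L={ 0 1/2 3/4 13/16 27/32 55/64 } R={ 7/8 1 } = 111/128
step 9: add RED to get BRBBRBBBR; options L={ 0 1/2 3/4 13/16 27/32 55/64 } R={ 111/128 7/8 1 } = 221/256
step 10: add RED to get BRBBRBBBRR; options L={ 0 1/2 3/4 13/16 27/32 55/64 } R={ 221/256 111/128 7/8 1 } = 441/512
step 11: add BLUE to get BRBBRBBBRRB; options L={ 0 1/2 3/4 13/16 27/32 55/64 441/512 } R={ 221/256 111/128 7/8 1 } = 883/1024
step 12: add BLUE to get BRBBRBBBRRBB; options L={ 0 1/2 3/4 13/16 27/32 55/64 441/512 883/1024 } R={ 221/256 111/128 7/8 1 } = 1767/2048
step 13: add BLUE to get BRBBRBBBRRBBB; options L={ 0 1/2 3/4 13/16 27/32 55/64 441/512 883/1024 1767/2048 } R={ 221/256 111/128 7/8 1 } = 3535/4096
step 14: add BLUE to get BRBBRBBBRRBBBB; options L={ 0 1/2 3/4 13/16 27/32 55/64 441/512 883/1024 1767/2048 3535/4096 } R={ 221/256 111/128 7/8 1 } = 7071/8192
step 15: add RED to get BRBBRBBBRRBBBBR; options L={ 0 1/2 3/4 13/16 27/32 55/64 441/512 883/1024 1767/2048 3535/4096 } R={ 7071/8192 221/256 111/128 7/8 1 } = 14141/16384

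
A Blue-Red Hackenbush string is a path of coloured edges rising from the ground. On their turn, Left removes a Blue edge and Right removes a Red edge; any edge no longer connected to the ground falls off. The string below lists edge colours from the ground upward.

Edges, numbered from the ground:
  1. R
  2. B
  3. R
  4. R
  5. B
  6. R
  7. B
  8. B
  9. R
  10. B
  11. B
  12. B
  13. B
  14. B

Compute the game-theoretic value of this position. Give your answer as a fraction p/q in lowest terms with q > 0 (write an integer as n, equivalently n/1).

value(R) = { ∅ | 0 } → -1
value(RB) = { -1 | 0 } → -1/2
value(RBR) = { -1 | -1/2,0 } → -3/4
value(RBRR) = { -1 | -3/4,-1/2,0 } → -7/8
value(RBRRB) = { -1,-7/8 | -3/4,-1/2,0 } → -13/16
value(RBRRBR) = { -1,-7/8 | -13/16,-3/4,-1/2,0 } → -27/32
value(RBRRBRB) = { -1,-7/8,-27/32 | -13/16,-3/4,-1/2,0 } → -53/64
value(RBRRBRBB) = { -1,-7/8,-27/32,-53/64 | -13/16,-3/4,-1/2,0 } → -105/128
value(RBRRBRBBR) = { -1,-7/8,-27/32,-53/64 | -105/128,-13/16,-3/4,-1/2,0 } → -211/256
value(RBRRBRBBRB) = { -1,-7/8,-27/32,-53/64,-211/256 | -105/128,-13/16,-3/4,-1/2,0 } → -421/512
value(RBRRBRBBRBB) = { -1,-7/8,-27/32,-53/64,-211/256,-421/512 | -105/128,-13/16,-3/4,-1/2,0 } → -841/1024
value(RBRRBRBBRBBB) = { -1,-7/8,-27/32,-53/64,-211/256,-421/512,-841/1024 | -105/128,-13/16,-3/4,-1/2,0 } → -1681/2048
value(RBRRBRBBRBBBB) = { -1,-7/8,-27/32,-53/64,-211/256,-421/512,-841/1024,-1681/2048 | -105/128,-13/16,-3/4,-1/2,0 } → -3361/4096
value(RBRRBRBBRBBBBB) = { -1,-7/8,-27/32,-53/64,-211/256,-421/512,-841/1024,-1681/2048,-3361/4096 | -105/128,-13/16,-3/4,-1/2,0 } → -6721/8192

-6721/8192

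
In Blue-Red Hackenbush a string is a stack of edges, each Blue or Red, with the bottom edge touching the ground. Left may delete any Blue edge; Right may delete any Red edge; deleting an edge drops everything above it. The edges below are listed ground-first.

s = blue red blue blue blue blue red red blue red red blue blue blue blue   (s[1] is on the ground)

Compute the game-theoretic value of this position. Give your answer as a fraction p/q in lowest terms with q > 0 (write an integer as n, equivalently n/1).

15519/16384

Recurse on prefixes of the 15-edge string blue red blue blue blue blue red red blue red red blue blue blue blue:
G_1 [b]  L=[0]  R=[—]  → 1
G_2 [br]  L=[0]  R=[1]  → 1/2
G_3 [brb]  L=[0,1/2]  R=[1]  → 3/4
G_4 [brbb]  L=[0,1/2,3/4]  R=[1]  → 7/8
G_5 [brbbb]  L=[0,1/2,3/4,7/8]  R=[1]  → 15/16
G_6 [brbbbb]  L=[0,1/2,3/4,7/8,15/16]  R=[1]  → 31/32
G_7 [brbbbbr]  L=[0,1/2,3/4,7/8,15/16]  R=[31/32,1]  → 61/64
G_8 [brbbbbrr]  L=[0,1/2,3/4,7/8,15/16]  R=[61/64,31/32,1]  → 121/128
G_9 [brbbbbrrb]  L=[0,1/2,3/4,7/8,15/16,121/128]  R=[61/64,31/32,1]  → 243/256
G_10 [brbbbbrrbr]  L=[0,1/2,3/4,7/8,15/16,121/128]  R=[243/256,61/64,31/32,1]  → 485/512
G_11 [brbbbbrrbrr]  L=[0,1/2,3/4,7/8,15/16,121/128]  R=[485/512,243/256,61/64,31/32,1]  → 969/1024
G_12 [brbbbbrrbrrb]  L=[0,1/2,3/4,7/8,15/16,121/128,969/1024]  R=[485/512,243/256,61/64,31/32,1]  → 1939/2048
G_13 [brbbbbrrbrrbb]  L=[0,1/2,3/4,7/8,15/16,121/128,969/1024,1939/2048]  R=[485/512,243/256,61/64,31/32,1]  → 3879/4096
G_14 [brbbbbrrbrrbbb]  L=[0,1/2,3/4,7/8,15/16,121/128,969/1024,1939/2048,3879/4096]  R=[485/512,243/256,61/64,31/32,1]  → 7759/8192
G_15 [brbbbbrrbrrbbbb]  L=[0,1/2,3/4,7/8,15/16,121/128,969/1024,1939/2048,3879/4096,7759/8192]  R=[485/512,243/256,61/64,31/32,1]  → 15519/16384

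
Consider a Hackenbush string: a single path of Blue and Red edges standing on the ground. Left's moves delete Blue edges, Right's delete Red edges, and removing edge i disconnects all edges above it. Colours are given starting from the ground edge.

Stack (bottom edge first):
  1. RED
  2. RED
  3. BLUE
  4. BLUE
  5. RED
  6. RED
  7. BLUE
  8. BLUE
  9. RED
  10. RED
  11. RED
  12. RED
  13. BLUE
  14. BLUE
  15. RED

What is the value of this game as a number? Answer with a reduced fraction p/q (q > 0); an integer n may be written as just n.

-11507/8192

Prefix values for RED RED BLUE BLUE RED RED BLUE BLUE RED RED RED RED BLUE BLUE RED via {L|R} + simplicity:
val_1 [R]  L=[]  R=[0]  ⇒ -1
val_2 [RR]  L=[]  R=[-1 0]  ⇒ -2
val_3 [RRB]  L=[-2]  R=[-1 0]  ⇒ -3/2
val_4 [RRBB]  L=[-2 -3/2]  R=[-1 0]  ⇒ -5/4
val_5 [RRBBR]  L=[-2 -3/2]  R=[-5/4 -1 0]  ⇒ -11/8
val_6 [RRBBRR]  L=[-2 -3/2]  R=[-11/8 -5/4 -1 0]  ⇒ -23/16
val_7 [RRBBRRB]  L=[-2 -3/2 -23/16]  R=[-11/8 -5/4 -1 0]  ⇒ -45/32
val_8 [RRBBRRBB]  L=[-2 -3/2 -23/16 -45/32]  R=[-11/8 -5/4 -1 0]  ⇒ -89/64
val_9 [RRBBRRBBR]  L=[-2 -3/2 -23/16 -45/32]  R=[-89/64 -11/8 -5/4 -1 0]  ⇒ -179/128
val_10 [RRBBRRBBRR]  L=[-2 -3/2 -23/16 -45/32]  R=[-179/128 -89/64 -11/8 -5/4 -1 0]  ⇒ -359/256
val_11 [RRBBRRBBRRR]  L=[-2 -3/2 -23/16 -45/32]  R=[-359/256 -179/128 -89/64 -11/8 -5/4 -1 0]  ⇒ -719/512
val_12 [RRBBRRBBRRRR]  L=[-2 -3/2 -23/16 -45/32]  R=[-719/512 -359/256 -179/128 -89/64 -11/8 -5/4 -1 0]  ⇒ -1439/1024
val_13 [RRBBRRBBRRRRB]  L=[-2 -3/2 -23/16 -45/32 -1439/1024]  R=[-719/512 -359/256 -179/128 -89/64 -11/8 -5/4 -1 0]  ⇒ -2877/2048
val_14 [RRBBRRBBRRRRBB]  L=[-2 -3/2 -23/16 -45/32 -1439/1024 -2877/2048]  R=[-719/512 -359/256 -179/128 -89/64 -11/8 -5/4 -1 0]  ⇒ -5753/4096
val_15 [RRBBRRBBRRRRBBR]  L=[-2 -3/2 -23/16 -45/32 -1439/1024 -2877/2048]  R=[-5753/4096 -719/512 -359/256 -179/128 -89/64 -11/8 -5/4 -1 0]  ⇒ -11507/8192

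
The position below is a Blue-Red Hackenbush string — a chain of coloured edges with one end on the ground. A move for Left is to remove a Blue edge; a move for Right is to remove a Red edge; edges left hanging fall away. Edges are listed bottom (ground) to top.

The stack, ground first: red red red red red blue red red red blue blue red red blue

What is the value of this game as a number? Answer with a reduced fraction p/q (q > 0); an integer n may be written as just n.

r: Left { · }, Right { 0 } = simplest -1
rr: Left { · }, Right { -1 0 } = simplest -2
rrr: Left { · }, Right { -2 -1 0 } = simplest -3
rrrr: Left { · }, Right { -3 -2 -1 0 } = simplest -4
rrrrr: Left { · }, Right { -4 -3 -2 -1 0 } = simplest -5
rrrrrb: Left { -5 }, Right { -4 -3 -2 -1 0 } = simplest -9/2
rrrrrbr: Left { -5 }, Right { -9/2 -4 -3 -2 -1 0 } = simplest -19/4
rrrrrbrr: Left { -5 }, Right { -19/4 -9/2 -4 -3 -2 -1 0 } = simplest -39/8
rrrrrbrrr: Left { -5 }, Right { -39/8 -19/4 -9/2 -4 -3 -2 -1 0 } = simplest -79/16
rrrrrbrrrb: Left { -5 -79/16 }, Right { -39/8 -19/4 -9/2 -4 -3 -2 -1 0 } = simplest -157/32
rrrrrbrrrbb: Left { -5 -79/16 -157/32 }, Right { -39/8 -19/4 -9/2 -4 -3 -2 -1 0 } = simplest -313/64
rrrrrbrrrbbr: Left { -5 -79/16 -157/32 }, Right { -313/64 -39/8 -19/4 -9/2 -4 -3 -2 -1 0 } = simplest -627/128
rrrrrbrrrbbrr: Left { -5 -79/16 -157/32 }, Right { -627/128 -313/64 -39/8 -19/4 -9/2 -4 -3 -2 -1 0 } = simplest -1255/256
rrrrrbrrrbbrrb: Left { -5 -79/16 -157/32 -1255/256 }, Right { -627/128 -313/64 -39/8 -19/4 -9/2 -4 -3 -2 -1 0 } = simplest -2509/512

-2509/512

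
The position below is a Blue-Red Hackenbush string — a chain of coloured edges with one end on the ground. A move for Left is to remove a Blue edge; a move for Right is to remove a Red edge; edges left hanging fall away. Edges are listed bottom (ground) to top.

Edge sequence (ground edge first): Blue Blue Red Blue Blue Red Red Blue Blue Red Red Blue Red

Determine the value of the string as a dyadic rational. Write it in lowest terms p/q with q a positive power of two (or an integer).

3685/2048

Build G(s[:k]) for k = 1..13, string s = Blue Blue Red Blue Blue Red Red Blue Blue Red Red Blue Red.
G_1 [B]  L=[0]  R=[]  = 1
G_2 [BB]  L=[0 1]  R=[]  = 2
G_3 [BBR]  L=[0 1]  R=[2]  = 3/2
G_4 [BBRB]  L=[0 1 3/2]  R=[2]  = 7/4
G_5 [BBRBB]  L=[0 1 3/2 7/4]  R=[2]  = 15/8
G_6 [BBRBBR]  L=[0 1 3/2 7/4]  R=[15/8 2]  = 29/16
G_7 [BBRBBRR]  L=[0 1 3/2 7/4]  R=[29/16 15/8 2]  = 57/32
G_8 [BBRBBRRB]  L=[0 1 3/2 7/4 57/32]  R=[29/16 15/8 2]  = 115/64
G_9 [BBRBBRRBB]  L=[0 1 3/2 7/4 57/32 115/64]  R=[29/16 15/8 2]  = 231/128
G_10 [BBRBBRRBBR]  L=[0 1 3/2 7/4 57/32 115/64]  R=[231/128 29/16 15/8 2]  = 461/256
G_11 [BBRBBRRBBRR]  L=[0 1 3/2 7/4 57/32 115/64]  R=[461/256 231/128 29/16 15/8 2]  = 921/512
G_12 [BBRBBRRBBRRB]  L=[0 1 3/2 7/4 57/32 115/64 921/512]  R=[461/256 231/128 29/16 15/8 2]  = 1843/1024
G_13 [BBRBBRRBBRRBR]  L=[0 1 3/2 7/4 57/32 115/64 921/512]  R=[1843/1024 461/256 231/128 29/16 15/8 2]  = 3685/2048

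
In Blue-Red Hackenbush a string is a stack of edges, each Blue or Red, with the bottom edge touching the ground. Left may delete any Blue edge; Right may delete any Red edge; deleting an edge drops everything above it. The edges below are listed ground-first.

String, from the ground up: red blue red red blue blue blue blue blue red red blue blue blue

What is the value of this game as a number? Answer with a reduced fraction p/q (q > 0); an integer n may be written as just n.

r: Left {  }, Right { 0 } gives simplest -1
rb: Left { -1 }, Right { 0 } gives simplest -1/2
rbr: Left { -1 }, Right { -1/2 0 } gives simplest -3/4
rbrr: Left { -1 }, Right { -3/4 -1/2 0 } gives simplest -7/8
rbrrb: Left { -1 -7/8 }, Right { -3/4 -1/2 0 } gives simplest -13/16
rbrrbb: Left { -1 -7/8 -13/16 }, Right { -3/4 -1/2 0 } gives simplest -25/32
rbrrbbb: Left { -1 -7/8 -13/16 -25/32 }, Right { -3/4 -1/2 0 } gives simplest -49/64
rbrrbbbb: Left { -1 -7/8 -13/16 -25/32 -49/64 }, Right { -3/4 -1/2 0 } gives simplest -97/128
rbrrbbbbb: Left { -1 -7/8 -13/16 -25/32 -49/64 -97/128 }, Right { -3/4 -1/2 0 } gives simplest -193/256
rbrrbbbbbr: Left { -1 -7/8 -13/16 -25/32 -49/64 -97/128 }, Right { -193/256 -3/4 -1/2 0 } gives simplest -387/512
rbrrbbbbbrr: Left { -1 -7/8 -13/16 -25/32 -49/64 -97/128 }, Right { -387/512 -193/256 -3/4 -1/2 0 } gives simplest -775/1024
rbrrbbbbbrrb: Left { -1 -7/8 -13/16 -25/32 -49/64 -97/128 -775/1024 }, Right { -387/512 -193/256 -3/4 -1/2 0 } gives simplest -1549/2048
rbrrbbbbbrrbb: Left { -1 -7/8 -13/16 -25/32 -49/64 -97/128 -775/1024 -1549/2048 }, Right { -387/512 -193/256 -3/4 -1/2 0 } gives simplest -3097/4096
rbrrbbbbbrrbbb: Left { -1 -7/8 -13/16 -25/32 -49/64 -97/128 -775/1024 -1549/2048 -3097/4096 }, Right { -387/512 -193/256 -3/4 -1/2 0 } gives simplest -6193/8192

-6193/8192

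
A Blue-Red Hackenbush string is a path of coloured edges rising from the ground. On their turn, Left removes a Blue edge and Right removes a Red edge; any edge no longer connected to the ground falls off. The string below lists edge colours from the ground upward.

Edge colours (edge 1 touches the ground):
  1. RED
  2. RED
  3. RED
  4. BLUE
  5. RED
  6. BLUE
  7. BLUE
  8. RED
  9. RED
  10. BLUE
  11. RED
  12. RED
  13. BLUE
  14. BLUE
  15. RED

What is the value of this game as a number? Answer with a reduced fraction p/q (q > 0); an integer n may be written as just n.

-10675/4096

R: Left { · }, Right { 0 } -> simplest -1
RR: Left { · }, Right { -1, 0 } -> simplest -2
RRR: Left { · }, Right { -2, -1, 0 } -> simplest -3
RRRB: Left { -3 }, Right { -2, -1, 0 } -> simplest -5/2
RRRBR: Left { -3 }, Right { -5/2, -2, -1, 0 } -> simplest -11/4
RRRBRB: Left { -3, -11/4 }, Right { -5/2, -2, -1, 0 } -> simplest -21/8
RRRBRBB: Left { -3, -11/4, -21/8 }, Right { -5/2, -2, -1, 0 } -> simplest -41/16
RRRBRBBR: Left { -3, -11/4, -21/8 }, Right { -41/16, -5/2, -2, -1, 0 } -> simplest -83/32
RRRBRBBRR: Left { -3, -11/4, -21/8 }, Right { -83/32, -41/16, -5/2, -2, -1, 0 } -> simplest -167/64
RRRBRBBRRB: Left { -3, -11/4, -21/8, -167/64 }, Right { -83/32, -41/16, -5/2, -2, -1, 0 } -> simplest -333/128
RRRBRBBRRBR: Left { -3, -11/4, -21/8, -167/64 }, Right { -333/128, -83/32, -41/16, -5/2, -2, -1, 0 } -> simplest -667/256
RRRBRBBRRBRR: Left { -3, -11/4, -21/8, -167/64 }, Right { -667/256, -333/128, -83/32, -41/16, -5/2, -2, -1, 0 } -> simplest -1335/512
RRRBRBBRRBRRB: Left { -3, -11/4, -21/8, -167/64, -1335/512 }, Right { -667/256, -333/128, -83/32, -41/16, -5/2, -2, -1, 0 } -> simplest -2669/1024
RRRBRBBRRBRRBB: Left { -3, -11/4, -21/8, -167/64, -1335/512, -2669/1024 }, Right { -667/256, -333/128, -83/32, -41/16, -5/2, -2, -1, 0 } -> simplest -5337/2048
RRRBRBBRRBRRBBR: Left { -3, -11/4, -21/8, -167/64, -1335/512, -2669/1024 }, Right { -5337/2048, -667/256, -333/128, -83/32, -41/16, -5/2, -2, -1, 0 } -> simplest -10675/4096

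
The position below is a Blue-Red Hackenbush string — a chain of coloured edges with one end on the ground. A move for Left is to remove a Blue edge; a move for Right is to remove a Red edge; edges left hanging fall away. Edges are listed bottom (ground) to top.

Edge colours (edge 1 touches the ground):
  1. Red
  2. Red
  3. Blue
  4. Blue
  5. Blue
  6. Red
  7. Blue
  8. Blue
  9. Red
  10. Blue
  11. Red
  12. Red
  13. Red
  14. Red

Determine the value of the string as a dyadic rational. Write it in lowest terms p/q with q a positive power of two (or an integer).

-4703/4096

val_1 [R]  L=[·]  R=[0]  so -1
val_2 [RR]  L=[·]  R=[-1, 0]  so -2
val_3 [RRB]  L=[-2]  R=[-1, 0]  so -3/2
val_4 [RRBB]  L=[-2, -3/2]  R=[-1, 0]  so -5/4
val_5 [RRBBB]  L=[-2, -3/2, -5/4]  R=[-1, 0]  so -9/8
val_6 [RRBBBR]  L=[-2, -3/2, -5/4]  R=[-9/8, -1, 0]  so -19/16
val_7 [RRBBBRB]  L=[-2, -3/2, -5/4, -19/16]  R=[-9/8, -1, 0]  so -37/32
val_8 [RRBBBRBB]  L=[-2, -3/2, -5/4, -19/16, -37/32]  R=[-9/8, -1, 0]  so -73/64
val_9 [RRBBBRBBR]  L=[-2, -3/2, -5/4, -19/16, -37/32]  R=[-73/64, -9/8, -1, 0]  so -147/128
val_10 [RRBBBRBBRB]  L=[-2, -3/2, -5/4, -19/16, -37/32, -147/128]  R=[-73/64, -9/8, -1, 0]  so -293/256
val_11 [RRBBBRBBRBR]  L=[-2, -3/2, -5/4, -19/16, -37/32, -147/128]  R=[-293/256, -73/64, -9/8, -1, 0]  so -587/512
val_12 [RRBBBRBBRBRR]  L=[-2, -3/2, -5/4, -19/16, -37/32, -147/128]  R=[-587/512, -293/256, -73/64, -9/8, -1, 0]  so -1175/1024
val_13 [RRBBBRBBRBRRR]  L=[-2, -3/2, -5/4, -19/16, -37/32, -147/128]  R=[-1175/1024, -587/512, -293/256, -73/64, -9/8, -1, 0]  so -2351/2048
val_14 [RRBBBRBBRBRRRR]  L=[-2, -3/2, -5/4, -19/16, -37/32, -147/128]  R=[-2351/2048, -1175/1024, -587/512, -293/256, -73/64, -9/8, -1, 0]  so -4703/4096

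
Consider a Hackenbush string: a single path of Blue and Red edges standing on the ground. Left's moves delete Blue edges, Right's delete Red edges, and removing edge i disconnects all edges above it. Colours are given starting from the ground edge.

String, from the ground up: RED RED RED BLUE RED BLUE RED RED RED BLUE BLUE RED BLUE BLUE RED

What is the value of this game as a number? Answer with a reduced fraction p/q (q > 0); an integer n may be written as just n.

Build g(s[:k]) for k = 1..15, string s = RED RED RED BLUE RED BLUE RED RED RED BLUE BLUE RED BLUE BLUE RED.
g(R) = { (no moves) | 0 } → -1
g(RR) = { (no moves) | -1; 0 } → -2
g(RRR) = { (no moves) | -2; -1; 0 } → -3
g(RRRB) = { -3 | -2; -1; 0 } → -5/2
g(RRRBR) = { -3 | -5/2; -2; -1; 0 } → -11/4
g(RRRBRB) = { -3; -11/4 | -5/2; -2; -1; 0 } → -21/8
g(RRRBRBR) = { -3; -11/4 | -21/8; -5/2; -2; -1; 0 } → -43/16
g(RRRBRBRR) = { -3; -11/4 | -43/16; -21/8; -5/2; -2; -1; 0 } → -87/32
g(RRRBRBRRR) = { -3; -11/4 | -87/32; -43/16; -21/8; -5/2; -2; -1; 0 } → -175/64
g(RRRBRBRRRB) = { -3; -11/4; -175/64 | -87/32; -43/16; -21/8; -5/2; -2; -1; 0 } → -349/128
g(RRRBRBRRRBB) = { -3; -11/4; -175/64; -349/128 | -87/32; -43/16; -21/8; -5/2; -2; -1; 0 } → -697/256
g(RRRBRBRRRBBR) = { -3; -11/4; -175/64; -349/128 | -697/256; -87/32; -43/16; -21/8; -5/2; -2; -1; 0 } → -1395/512
g(RRRBRBRRRBBRB) = { -3; -11/4; -175/64; -349/128; -1395/512 | -697/256; -87/32; -43/16; -21/8; -5/2; -2; -1; 0 } → -2789/1024
g(RRRBRBRRRBBRBB) = { -3; -11/4; -175/64; -349/128; -1395/512; -2789/1024 | -697/256; -87/32; -43/16; -21/8; -5/2; -2; -1; 0 } → -5577/2048
g(RRRBRBRRRBBRBBR) = { -3; -11/4; -175/64; -349/128; -1395/512; -2789/1024 | -5577/2048; -697/256; -87/32; -43/16; -21/8; -5/2; -2; -1; 0 } → -11155/4096

-11155/4096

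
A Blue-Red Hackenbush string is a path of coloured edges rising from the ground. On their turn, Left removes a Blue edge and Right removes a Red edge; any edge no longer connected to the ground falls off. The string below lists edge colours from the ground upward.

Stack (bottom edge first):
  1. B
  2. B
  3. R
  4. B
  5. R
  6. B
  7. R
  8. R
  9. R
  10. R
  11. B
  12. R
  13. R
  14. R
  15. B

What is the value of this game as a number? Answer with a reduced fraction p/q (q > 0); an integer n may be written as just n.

Prefix values for B B R B R B R R R R B R R R B via {L|R} + simplicity:
v(B) = { 0 | (no moves) } — 1
v(BB) = { 0, 1 | (no moves) } — 2
v(BBR) = { 0, 1 | 2 } — 3/2
v(BBRB) = { 0, 1, 3/2 | 2 } — 7/4
v(BBRBR) = { 0, 1, 3/2 | 7/4, 2 } — 13/8
v(BBRBRB) = { 0, 1, 3/2, 13/8 | 7/4, 2 } — 27/16
v(BBRBRBR) = { 0, 1, 3/2, 13/8 | 27/16, 7/4, 2 } — 53/32
v(BBRBRBRR) = { 0, 1, 3/2, 13/8 | 53/32, 27/16, 7/4, 2 } — 105/64
v(BBRBRBRRR) = { 0, 1, 3/2, 13/8 | 105/64, 53/32, 27/16, 7/4, 2 } — 209/128
v(BBRBRBRRRR) = { 0, 1, 3/2, 13/8 | 209/128, 105/64, 53/32, 27/16, 7/4, 2 } — 417/256
v(BBRBRBRRRRB) = { 0, 1, 3/2, 13/8, 417/256 | 209/128, 105/64, 53/32, 27/16, 7/4, 2 } — 835/512
v(BBRBRBRRRRBR) = { 0, 1, 3/2, 13/8, 417/256 | 835/512, 209/128, 105/64, 53/32, 27/16, 7/4, 2 } — 1669/1024
v(BBRBRBRRRRBRR) = { 0, 1, 3/2, 13/8, 417/256 | 1669/1024, 835/512, 209/128, 105/64, 53/32, 27/16, 7/4, 2 } — 3337/2048
v(BBRBRBRRRRBRRR) = { 0, 1, 3/2, 13/8, 417/256 | 3337/2048, 1669/1024, 835/512, 209/128, 105/64, 53/32, 27/16, 7/4, 2 } — 6673/4096
v(BBRBRBRRRRBRRRB) = { 0, 1, 3/2, 13/8, 417/256, 6673/4096 | 3337/2048, 1669/1024, 835/512, 209/128, 105/64, 53/32, 27/16, 7/4, 2 } — 13347/8192

13347/8192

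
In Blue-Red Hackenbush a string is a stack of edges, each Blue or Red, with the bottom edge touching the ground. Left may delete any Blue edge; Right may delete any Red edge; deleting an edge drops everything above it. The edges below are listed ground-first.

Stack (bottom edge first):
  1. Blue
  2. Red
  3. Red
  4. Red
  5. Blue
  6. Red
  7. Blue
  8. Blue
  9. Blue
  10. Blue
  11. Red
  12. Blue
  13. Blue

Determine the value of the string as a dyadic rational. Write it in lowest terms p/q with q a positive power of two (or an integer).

759/4096

Build g(s[:k]) for k = 1..13, string s = Blue Red Red Red Blue Red Blue Blue Blue Blue Red Blue Blue.
g_1 [B]  L=[0]  R=[—]  => 1
g_2 [BR]  L=[0]  R=[1]  => 1/2
g_3 [BRR]  L=[0]  R=[1/2, 1]  => 1/4
g_4 [BRRR]  L=[0]  R=[1/4, 1/2, 1]  => 1/8
g_5 [BRRRB]  L=[0, 1/8]  R=[1/4, 1/2, 1]  => 3/16
g_6 [BRRRBR]  L=[0, 1/8]  R=[3/16, 1/4, 1/2, 1]  => 5/32
g_7 [BRRRBRB]  L=[0, 1/8, 5/32]  R=[3/16, 1/4, 1/2, 1]  => 11/64
g_8 [BRRRBRBB]  L=[0, 1/8, 5/32, 11/64]  R=[3/16, 1/4, 1/2, 1]  => 23/128
g_9 [BRRRBRBBB]  L=[0, 1/8, 5/32, 11/64, 23/128]  R=[3/16, 1/4, 1/2, 1]  => 47/256
g_10 [BRRRBRBBBB]  L=[0, 1/8, 5/32, 11/64, 23/128, 47/256]  R=[3/16, 1/4, 1/2, 1]  => 95/512
g_11 [BRRRBRBBBBR]  L=[0, 1/8, 5/32, 11/64, 23/128, 47/256]  R=[95/512, 3/16, 1/4, 1/2, 1]  => 189/1024
g_12 [BRRRBRBBBBRB]  L=[0, 1/8, 5/32, 11/64, 23/128, 47/256, 189/1024]  R=[95/512, 3/16, 1/4, 1/2, 1]  => 379/2048
g_13 [BRRRBRBBBBRBB]  L=[0, 1/8, 5/32, 11/64, 23/128, 47/256, 189/1024, 379/2048]  R=[95/512, 3/16, 1/4, 1/2, 1]  => 759/4096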